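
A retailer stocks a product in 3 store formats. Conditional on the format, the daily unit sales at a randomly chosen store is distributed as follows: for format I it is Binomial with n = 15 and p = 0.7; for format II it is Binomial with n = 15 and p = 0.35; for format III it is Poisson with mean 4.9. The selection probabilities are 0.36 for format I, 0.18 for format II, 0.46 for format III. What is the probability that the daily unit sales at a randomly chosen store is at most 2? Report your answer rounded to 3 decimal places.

0.072

Conditional on each format, P(X ≤ 2): I: 8.71935e-06; II: 0.0617341; III: 0.133331.
By total probability, P(X ≤ 2) = 0.36·8.71935e-06 + 0.18·0.0617341 + 0.46·0.133331 = 0.0724476.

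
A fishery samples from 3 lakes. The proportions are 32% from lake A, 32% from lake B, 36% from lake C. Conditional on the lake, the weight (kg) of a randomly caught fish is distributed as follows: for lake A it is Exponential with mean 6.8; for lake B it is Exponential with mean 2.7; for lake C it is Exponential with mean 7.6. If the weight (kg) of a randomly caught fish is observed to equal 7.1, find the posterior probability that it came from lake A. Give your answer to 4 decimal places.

0.3789

Likelihoods f(7.1 | ·): A: 0.051765; B: 0.0267056; C: 0.0516968.
Posterior ∝ prior × likelihood. Numerator for A: 0.32·0.051765 = 0.0165648.
Normalizing constant: 0.32·0.051765 + 0.32·0.0267056 + 0.36·0.0516968 = 0.0437215.
P(A | observation) = 0.0165648 / 0.0437215 = 0.378871.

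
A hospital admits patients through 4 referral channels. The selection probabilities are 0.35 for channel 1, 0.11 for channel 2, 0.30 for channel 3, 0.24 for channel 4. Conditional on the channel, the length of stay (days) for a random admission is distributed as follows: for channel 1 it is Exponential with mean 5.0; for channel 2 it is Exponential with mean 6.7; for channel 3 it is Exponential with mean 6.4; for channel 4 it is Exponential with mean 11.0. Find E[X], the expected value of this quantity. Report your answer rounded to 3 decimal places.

Component means — 1: 5; 2: 6.7; 3: 6.4; 4: 11.
E[X] = 0.35·5 + 0.11·6.7 + 0.3·6.4 + 0.24·11 = 7.047.

7.047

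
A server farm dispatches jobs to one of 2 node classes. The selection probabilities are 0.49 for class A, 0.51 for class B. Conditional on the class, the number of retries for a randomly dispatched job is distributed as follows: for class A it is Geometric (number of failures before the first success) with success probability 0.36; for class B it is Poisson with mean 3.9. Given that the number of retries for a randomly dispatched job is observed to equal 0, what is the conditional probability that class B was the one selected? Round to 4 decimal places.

0.0553

Likelihoods P(X=0 | ·): A: 0.36; B: 0.0202419.
Posterior ∝ prior × likelihood. Numerator for B: 0.51·0.0202419 = 0.0103234.
Normalizing constant: 0.49·0.36 + 0.51·0.0202419 = 0.186723.
P(B | observation) = 0.0103234 / 0.186723 = 0.055287.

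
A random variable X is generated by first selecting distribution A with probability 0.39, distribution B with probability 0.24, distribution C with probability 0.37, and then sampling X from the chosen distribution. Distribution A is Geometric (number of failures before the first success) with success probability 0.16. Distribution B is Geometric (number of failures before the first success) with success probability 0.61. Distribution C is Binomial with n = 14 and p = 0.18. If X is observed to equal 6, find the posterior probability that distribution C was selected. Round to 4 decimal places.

0.2561

Likelihoods P(X=6 | ·): A: 0.0562077; B: 0.00214643; C: 0.0208786.
Posterior ∝ prior × likelihood. Numerator for C: 0.37·0.0208786 = 0.00772508.
Normalizing constant: 0.39·0.0562077 + 0.24·0.00214643 + 0.37·0.0208786 = 0.0301612.
P(C | observation) = 0.00772508 / 0.0301612 = 0.256126.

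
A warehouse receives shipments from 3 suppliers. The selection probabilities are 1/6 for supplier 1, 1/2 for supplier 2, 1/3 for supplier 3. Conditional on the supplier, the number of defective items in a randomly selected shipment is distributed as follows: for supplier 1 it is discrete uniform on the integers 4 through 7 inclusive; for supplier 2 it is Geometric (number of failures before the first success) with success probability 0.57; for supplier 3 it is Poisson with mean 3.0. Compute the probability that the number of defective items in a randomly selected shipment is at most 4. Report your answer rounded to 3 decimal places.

0.806

Conditional on each supplier, P(X ≤ 4): 1: 0.25; 2: 0.985299; 3: 0.815263.
By total probability, P(X ≤ 4) = 0.166667·0.25 + 0.5·0.985299 + 0.333333·0.815263 = 0.806071.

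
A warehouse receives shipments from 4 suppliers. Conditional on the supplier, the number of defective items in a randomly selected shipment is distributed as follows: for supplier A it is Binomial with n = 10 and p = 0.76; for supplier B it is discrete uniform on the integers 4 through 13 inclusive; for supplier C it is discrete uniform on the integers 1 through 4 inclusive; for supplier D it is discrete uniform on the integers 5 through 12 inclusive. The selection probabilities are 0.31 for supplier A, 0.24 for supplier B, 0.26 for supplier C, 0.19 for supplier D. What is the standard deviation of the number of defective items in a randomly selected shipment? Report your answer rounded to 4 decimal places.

Per component, A: μ=7.6, E[X²]=59.584; B: μ=8.5, E[X²]=80.5; C: μ=2.5, E[X²]=7.5; D: μ=8.5, E[X²]=77.5.
E[X] = 0.31·7.6 + 0.24·8.5 + 0.26·2.5 + 0.19·8.5 = 6.661.
E[X²] = 0.31·59.584 + 0.24·80.5 + 0.26·7.5 + 0.19·77.5 = 54.466.
Var(X) = E[X²] − (E[X])² = 54.466 − 44.3689 = 10.0971.
SD(X) = √10.0971 = 3.1776.

3.1776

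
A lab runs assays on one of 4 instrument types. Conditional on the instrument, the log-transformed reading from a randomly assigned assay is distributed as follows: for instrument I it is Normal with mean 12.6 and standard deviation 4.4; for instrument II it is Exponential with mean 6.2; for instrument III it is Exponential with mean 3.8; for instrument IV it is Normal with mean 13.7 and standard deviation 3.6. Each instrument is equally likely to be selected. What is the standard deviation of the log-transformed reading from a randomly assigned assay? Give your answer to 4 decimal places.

Per component, I: μ=12.6, E[X²]=178.12; II: μ=6.2, E[X²]=76.88; III: μ=3.8, E[X²]=28.88; IV: μ=13.7, E[X²]=200.65.
E[X] = 0.25·12.6 + 0.25·6.2 + 0.25·3.8 + 0.25·13.7 = 9.075.
E[X²] = 0.25·178.12 + 0.25·76.88 + 0.25·28.88 + 0.25·200.65 = 121.132.
Var(X) = E[X²] − (E[X])² = 121.132 − 82.3556 = 38.7769.
SD(X) = √38.7769 = 6.22711.

6.2271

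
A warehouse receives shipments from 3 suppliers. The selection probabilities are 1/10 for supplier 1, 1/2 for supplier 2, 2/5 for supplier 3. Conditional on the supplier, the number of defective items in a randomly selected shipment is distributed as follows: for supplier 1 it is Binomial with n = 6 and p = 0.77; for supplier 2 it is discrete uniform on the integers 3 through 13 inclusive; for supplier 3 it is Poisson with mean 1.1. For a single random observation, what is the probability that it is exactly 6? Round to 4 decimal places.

0.0666

Conditional on each supplier, P(X = 6): 1: 0.208422; 2: 0.0909091; 3: 0.00081903.
By total probability, P(X = 6) = 0.1·0.208422 + 0.5·0.0909091 + 0.4·0.00081903 = 0.0666244.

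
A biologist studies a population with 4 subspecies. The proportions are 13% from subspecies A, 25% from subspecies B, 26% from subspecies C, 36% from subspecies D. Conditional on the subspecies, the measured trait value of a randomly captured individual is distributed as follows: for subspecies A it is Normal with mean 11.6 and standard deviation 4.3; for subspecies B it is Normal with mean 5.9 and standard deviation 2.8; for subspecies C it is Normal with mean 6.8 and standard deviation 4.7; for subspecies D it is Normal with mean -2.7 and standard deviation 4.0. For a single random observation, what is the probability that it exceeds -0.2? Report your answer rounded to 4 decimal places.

Conditional on each subspecies, P(X > -0.2): A: 0.996967; B: 0.985318; C: 0.931804; D: 0.265986.
By total probability, P(X > -0.2) = 0.13·0.996967 + 0.25·0.985318 + 0.26·0.931804 + 0.36·0.265986 = 0.713959.

0.7140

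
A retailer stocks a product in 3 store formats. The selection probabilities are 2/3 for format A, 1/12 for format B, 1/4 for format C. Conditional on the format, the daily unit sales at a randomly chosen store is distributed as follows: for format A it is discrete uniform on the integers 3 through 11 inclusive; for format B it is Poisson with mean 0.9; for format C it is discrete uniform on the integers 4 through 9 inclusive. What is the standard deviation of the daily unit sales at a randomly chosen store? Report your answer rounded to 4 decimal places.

2.8303

Per component, A: μ=7, E[X²]=55.6667; B: μ=0.9, E[X²]=1.71; C: μ=6.5, E[X²]=45.1667.
E[X] = 0.666667·7 + 0.0833333·0.9 + 0.25·6.5 = 6.36667.
E[X²] = 0.666667·55.6667 + 0.0833333·1.71 + 0.25·45.1667 = 48.5453.
Var(X) = E[X²] − (E[X])² = 48.5453 − 40.5344 = 8.01083.
SD(X) = √8.01083 = 2.83034.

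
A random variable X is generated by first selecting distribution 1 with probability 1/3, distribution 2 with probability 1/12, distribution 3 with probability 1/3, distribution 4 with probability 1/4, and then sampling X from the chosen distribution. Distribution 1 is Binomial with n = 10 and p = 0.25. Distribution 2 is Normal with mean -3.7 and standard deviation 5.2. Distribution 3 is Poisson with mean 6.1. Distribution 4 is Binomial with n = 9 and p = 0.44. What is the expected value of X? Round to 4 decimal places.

Component means — 1: 2.5; 2: -3.7; 3: 6.1; 4: 3.96.
E[X] = 0.333333·2.5 + 0.0833333·-3.7 + 0.333333·6.1 + 0.25·3.96 = 3.54833.

3.5483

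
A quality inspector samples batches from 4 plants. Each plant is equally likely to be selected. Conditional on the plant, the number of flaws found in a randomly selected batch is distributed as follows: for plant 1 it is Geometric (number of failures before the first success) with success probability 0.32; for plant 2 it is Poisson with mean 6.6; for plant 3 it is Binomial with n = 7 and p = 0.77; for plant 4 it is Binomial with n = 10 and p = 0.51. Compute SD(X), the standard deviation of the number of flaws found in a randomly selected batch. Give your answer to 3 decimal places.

Per component, 1: μ=2.125, E[X²]=11.1562; 2: μ=6.6, E[X²]=50.16; 3: μ=5.39, E[X²]=30.2918; 4: μ=5.1, E[X²]=28.509.
E[X] = 0.25·2.125 + 0.25·6.6 + 0.25·5.39 + 0.25·5.1 = 4.80375.
E[X²] = 0.25·11.1562 + 0.25·50.16 + 0.25·30.2918 + 0.25·28.509 = 30.0293.
Var(X) = E[X²] − (E[X])² = 30.0293 − 23.076 = 6.95325.
SD(X) = √6.95325 = 2.6369.

2.637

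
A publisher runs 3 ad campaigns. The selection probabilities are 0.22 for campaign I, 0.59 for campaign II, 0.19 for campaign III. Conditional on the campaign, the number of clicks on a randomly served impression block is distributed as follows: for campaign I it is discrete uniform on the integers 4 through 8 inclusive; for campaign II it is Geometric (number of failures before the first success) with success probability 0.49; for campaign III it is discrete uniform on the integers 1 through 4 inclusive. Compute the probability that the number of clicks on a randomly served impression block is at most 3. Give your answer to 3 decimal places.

0.693

Conditional on each campaign, P(X ≤ 3): I: 0; II: 0.932348; III: 0.75.
By total probability, P(X ≤ 3) = 0.22·0 + 0.59·0.932348 + 0.19·0.75 = 0.692585.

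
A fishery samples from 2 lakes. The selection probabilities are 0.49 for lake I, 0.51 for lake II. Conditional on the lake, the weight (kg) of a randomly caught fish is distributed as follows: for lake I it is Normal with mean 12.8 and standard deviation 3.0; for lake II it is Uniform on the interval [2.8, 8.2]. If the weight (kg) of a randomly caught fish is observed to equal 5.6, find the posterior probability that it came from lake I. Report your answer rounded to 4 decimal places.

Likelihoods f(5.6 | ·): I: 0.00746484; II: 0.185185.
Posterior ∝ prior × likelihood. Numerator for I: 0.49·0.00746484 = 0.00365777.
Normalizing constant: 0.49·0.00746484 + 0.51·0.185185 = 0.0981022.
P(I | observation) = 0.00365777 / 0.0981022 = 0.0372853.

0.0373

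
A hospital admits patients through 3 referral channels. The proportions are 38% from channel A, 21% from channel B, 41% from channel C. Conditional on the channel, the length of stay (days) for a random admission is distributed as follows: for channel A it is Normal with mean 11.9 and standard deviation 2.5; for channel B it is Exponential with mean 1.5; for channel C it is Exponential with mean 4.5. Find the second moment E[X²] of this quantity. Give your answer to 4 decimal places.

For each component E[X²] = Var + (mean)², giving A: 147.86; B: 4.5; C: 40.5.
Overall E[X²] = 0.38·147.86 + 0.21·4.5 + 0.41·40.5 = 73.7368.

73.7368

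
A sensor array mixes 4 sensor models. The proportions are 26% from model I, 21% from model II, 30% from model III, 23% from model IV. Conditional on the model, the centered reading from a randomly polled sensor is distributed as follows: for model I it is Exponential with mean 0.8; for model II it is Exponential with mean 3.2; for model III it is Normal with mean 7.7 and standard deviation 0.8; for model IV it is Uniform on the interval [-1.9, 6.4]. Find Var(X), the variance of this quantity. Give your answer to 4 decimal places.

Per component, I: μ=0.8, E[X²]=1.28; II: μ=3.2, E[X²]=20.48; III: μ=7.7, E[X²]=59.93; IV: μ=2.25, E[X²]=10.8033.
E[X] = 0.26·0.8 + 0.21·3.2 + 0.3·7.7 + 0.23·2.25 = 3.7075.
E[X²] = 0.26·1.28 + 0.21·20.48 + 0.3·59.93 + 0.23·10.8033 = 25.0974.
Var(X) = E[X²] − (E[X])² = 25.0974 − 13.7456 = 11.3518.

11.3518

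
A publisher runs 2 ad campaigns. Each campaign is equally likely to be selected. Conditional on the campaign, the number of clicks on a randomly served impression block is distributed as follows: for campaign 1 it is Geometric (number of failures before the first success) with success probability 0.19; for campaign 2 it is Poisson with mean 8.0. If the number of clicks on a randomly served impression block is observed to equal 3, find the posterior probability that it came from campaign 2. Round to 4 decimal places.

Likelihoods P(X=3 | ·): 1: 0.100974; 2: 0.0286261.
Posterior ∝ prior × likelihood. Numerator for 2: 0.5·0.0286261 = 0.0143131.
Normalizing constant: 0.5·0.100974 + 0.5·0.0286261 = 0.0648.
P(2 | observation) = 0.0143131 / 0.0648 = 0.220881.

0.2209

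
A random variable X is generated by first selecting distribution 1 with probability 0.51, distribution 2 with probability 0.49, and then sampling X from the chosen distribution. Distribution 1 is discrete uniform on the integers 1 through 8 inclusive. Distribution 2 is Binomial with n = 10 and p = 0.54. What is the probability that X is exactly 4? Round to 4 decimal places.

0.1466

Conditional on each component, P(X = 4): 1: 0.125; 2: 0.169177.
By total probability, P(X = 4) = 0.51·0.125 + 0.49·0.169177 = 0.146647.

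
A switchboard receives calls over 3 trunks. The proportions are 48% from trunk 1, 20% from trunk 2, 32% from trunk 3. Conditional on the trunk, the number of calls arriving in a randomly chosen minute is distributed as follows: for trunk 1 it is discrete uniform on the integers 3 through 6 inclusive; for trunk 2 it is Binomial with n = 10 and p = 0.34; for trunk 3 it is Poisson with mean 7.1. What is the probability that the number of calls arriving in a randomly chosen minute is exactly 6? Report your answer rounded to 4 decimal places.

Conditional on each trunk, P(X = 6): 1: 0.25; 2: 0.0615557; 3: 0.1468.
By total probability, P(X = 6) = 0.48·0.25 + 0.2·0.0615557 + 0.32·0.1468 = 0.179287.

0.1793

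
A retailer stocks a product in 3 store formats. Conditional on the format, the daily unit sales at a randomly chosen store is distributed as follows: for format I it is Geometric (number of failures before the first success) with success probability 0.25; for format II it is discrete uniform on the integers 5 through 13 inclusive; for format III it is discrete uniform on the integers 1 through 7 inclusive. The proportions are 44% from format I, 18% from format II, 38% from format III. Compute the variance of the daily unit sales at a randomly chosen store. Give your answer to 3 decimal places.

Per component, I: μ=3, E[X²]=21; II: μ=9, E[X²]=87.6667; III: μ=4, E[X²]=20.
E[X] = 0.44·3 + 0.18·9 + 0.38·4 = 4.46.
E[X²] = 0.44·21 + 0.18·87.6667 + 0.38·20 = 32.62.
Var(X) = E[X²] − (E[X])² = 32.62 − 19.8916 = 12.7284.

12.728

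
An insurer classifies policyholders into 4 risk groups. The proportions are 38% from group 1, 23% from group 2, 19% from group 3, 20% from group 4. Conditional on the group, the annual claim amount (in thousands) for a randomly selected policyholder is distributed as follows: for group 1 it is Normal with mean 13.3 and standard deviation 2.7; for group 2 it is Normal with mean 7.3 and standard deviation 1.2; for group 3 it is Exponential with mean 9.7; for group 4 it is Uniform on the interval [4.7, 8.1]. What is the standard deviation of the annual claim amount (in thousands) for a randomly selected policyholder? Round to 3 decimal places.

Per component, 1: μ=13.3, E[X²]=184.18; 2: μ=7.3, E[X²]=54.73; 3: μ=9.7, E[X²]=188.18; 4: μ=6.4, E[X²]=41.9233.
E[X] = 0.38·13.3 + 0.23·7.3 + 0.19·9.7 + 0.2·6.4 = 9.856.
E[X²] = 0.38·184.18 + 0.23·54.73 + 0.19·188.18 + 0.2·41.9233 = 126.715.
Var(X) = E[X²] − (E[X])² = 126.715 − 97.1407 = 29.5744.
SD(X) = √29.5744 = 5.43824.

5.438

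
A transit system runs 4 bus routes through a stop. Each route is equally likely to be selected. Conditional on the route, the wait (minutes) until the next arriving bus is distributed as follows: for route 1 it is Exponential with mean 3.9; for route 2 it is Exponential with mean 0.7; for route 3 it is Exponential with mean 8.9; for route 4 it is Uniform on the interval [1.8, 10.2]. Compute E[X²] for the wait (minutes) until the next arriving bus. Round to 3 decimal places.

57.925

For each component E[X²] = Var + (mean)², giving 1: 30.42; 2: 0.98; 3: 158.42; 4: 41.88.
Overall E[X²] = 0.25·30.42 + 0.25·0.98 + 0.25·158.42 + 0.25·41.88 = 57.925.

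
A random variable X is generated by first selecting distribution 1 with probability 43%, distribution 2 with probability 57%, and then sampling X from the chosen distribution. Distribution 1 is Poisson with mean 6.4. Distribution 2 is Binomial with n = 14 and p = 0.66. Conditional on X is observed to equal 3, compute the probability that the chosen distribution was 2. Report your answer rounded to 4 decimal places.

0.0132

Likelihoods P(X=3 | ·): 1: 0.0725945; 2: 0.000734516.
Posterior ∝ prior × likelihood. Numerator for 2: 0.57·0.000734516 = 0.000418674.
Normalizing constant: 0.43·0.0725945 + 0.57·0.000734516 = 0.0316343.
P(2 | observation) = 0.000418674 / 0.0316343 = 0.0132348.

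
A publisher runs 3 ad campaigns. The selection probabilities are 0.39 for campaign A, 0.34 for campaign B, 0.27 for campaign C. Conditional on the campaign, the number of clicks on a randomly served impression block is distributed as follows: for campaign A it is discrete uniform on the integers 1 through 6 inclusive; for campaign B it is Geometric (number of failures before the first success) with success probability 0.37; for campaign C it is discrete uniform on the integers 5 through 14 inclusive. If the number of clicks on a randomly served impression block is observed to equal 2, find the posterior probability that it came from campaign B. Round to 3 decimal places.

Likelihoods P(X=2 | ·): A: 0.166667; B: 0.146853; C: 0.
Posterior ∝ prior × likelihood. Numerator for B: 0.34·0.146853 = 0.04993.
Normalizing constant: 0.39·0.166667 + 0.34·0.146853 + 0.27·0 = 0.11493.
P(B | observation) = 0.04993 / 0.11493 = 0.434438.

0.434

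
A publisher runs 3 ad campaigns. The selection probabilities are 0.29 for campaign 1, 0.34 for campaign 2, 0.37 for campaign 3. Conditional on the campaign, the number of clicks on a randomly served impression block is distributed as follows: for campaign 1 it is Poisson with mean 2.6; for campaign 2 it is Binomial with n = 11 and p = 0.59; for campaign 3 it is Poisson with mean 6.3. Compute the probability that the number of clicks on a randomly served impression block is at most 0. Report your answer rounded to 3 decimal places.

Conditional on each campaign, P(X ≤ 0): 1: 0.0742736; 2: 5.50329e-05; 3: 0.0018363.
By total probability, P(X ≤ 0) = 0.29·0.0742736 + 0.34·5.50329e-05 + 0.37·0.0018363 = 0.0222375.

0.022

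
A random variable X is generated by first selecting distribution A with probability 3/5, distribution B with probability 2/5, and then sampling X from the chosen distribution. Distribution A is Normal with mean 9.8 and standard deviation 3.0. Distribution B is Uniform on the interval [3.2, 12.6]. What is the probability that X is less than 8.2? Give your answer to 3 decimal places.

0.391

Conditional on each component, P(X < 8.2): A: 0.296901; B: 0.531915.
By total probability, P(X < 8.2) = 0.6·0.296901 + 0.4·0.531915 = 0.390907.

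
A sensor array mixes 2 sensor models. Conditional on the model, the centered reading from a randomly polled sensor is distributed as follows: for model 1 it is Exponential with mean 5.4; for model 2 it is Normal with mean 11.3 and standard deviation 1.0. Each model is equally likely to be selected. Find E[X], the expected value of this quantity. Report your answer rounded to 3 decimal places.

Component means — 1: 5.4; 2: 11.3.
E[X] = 0.5·5.4 + 0.5·11.3 = 8.35.

8.350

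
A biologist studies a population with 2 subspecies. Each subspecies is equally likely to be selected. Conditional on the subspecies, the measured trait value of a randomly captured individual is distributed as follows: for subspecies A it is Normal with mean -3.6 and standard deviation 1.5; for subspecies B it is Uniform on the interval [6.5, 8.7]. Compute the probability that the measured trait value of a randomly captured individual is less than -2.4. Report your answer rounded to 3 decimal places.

0.394

Conditional on each subspecies, P(X < -2.4): A: 0.788145; B: 0.
By total probability, P(X < -2.4) = 0.5·0.788145 + 0.5·0 = 0.394072.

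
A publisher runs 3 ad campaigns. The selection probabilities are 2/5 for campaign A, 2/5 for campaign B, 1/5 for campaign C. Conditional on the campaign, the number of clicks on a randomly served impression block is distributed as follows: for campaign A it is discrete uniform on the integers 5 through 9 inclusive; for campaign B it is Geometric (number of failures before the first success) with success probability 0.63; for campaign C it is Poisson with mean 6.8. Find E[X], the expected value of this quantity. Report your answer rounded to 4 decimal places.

4.3949

Component means — A: 7; B: 0.587302; C: 6.8.
E[X] = 0.4·7 + 0.4·0.587302 + 0.2·6.8 = 4.39492.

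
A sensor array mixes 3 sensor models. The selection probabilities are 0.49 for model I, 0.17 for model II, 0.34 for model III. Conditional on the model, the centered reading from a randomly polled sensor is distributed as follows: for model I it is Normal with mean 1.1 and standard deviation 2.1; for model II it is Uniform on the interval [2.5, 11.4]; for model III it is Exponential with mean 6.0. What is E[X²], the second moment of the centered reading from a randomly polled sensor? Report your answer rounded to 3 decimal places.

For each component E[X²] = Var + (mean)², giving I: 5.62; II: 54.9033; III: 72.
Overall E[X²] = 0.49·5.62 + 0.17·54.9033 + 0.34·72 = 36.5674.

36.567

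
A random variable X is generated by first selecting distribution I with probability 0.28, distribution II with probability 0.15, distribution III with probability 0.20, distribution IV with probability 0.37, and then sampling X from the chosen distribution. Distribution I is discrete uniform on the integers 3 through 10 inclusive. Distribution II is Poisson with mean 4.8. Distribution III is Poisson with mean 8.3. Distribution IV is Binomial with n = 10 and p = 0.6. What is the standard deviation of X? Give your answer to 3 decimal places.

2.430

Per component, I: μ=6.5, E[X²]=47.5; II: μ=4.8, E[X²]=27.84; III: μ=8.3, E[X²]=77.19; IV: μ=6, E[X²]=38.4.
E[X] = 0.28·6.5 + 0.15·4.8 + 0.2·8.3 + 0.37·6 = 6.42.
E[X²] = 0.28·47.5 + 0.15·27.84 + 0.2·77.19 + 0.37·38.4 = 47.122.
Var(X) = E[X²] − (E[X])² = 47.122 − 41.2164 = 5.9056.
SD(X) = √5.9056 = 2.43014.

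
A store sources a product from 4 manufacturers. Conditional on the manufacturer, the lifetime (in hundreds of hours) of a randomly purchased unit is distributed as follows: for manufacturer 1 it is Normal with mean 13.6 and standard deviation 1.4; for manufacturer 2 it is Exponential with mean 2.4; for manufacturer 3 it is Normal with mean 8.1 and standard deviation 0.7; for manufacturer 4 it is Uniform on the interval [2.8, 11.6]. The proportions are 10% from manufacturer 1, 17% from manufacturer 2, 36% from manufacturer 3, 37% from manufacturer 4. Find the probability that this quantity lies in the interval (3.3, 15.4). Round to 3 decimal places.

Conditional on each manufacturer, P(3.3 < X < 15.4): 1: 0.900729; 2: 0.251206; 3: 1; 4: 0.943182.
By total probability, P(3.3 < X < 15.4) = 0.1·0.900729 + 0.17·0.251206 + 0.36·1 + 0.37·0.943182 = 0.841755.

0.842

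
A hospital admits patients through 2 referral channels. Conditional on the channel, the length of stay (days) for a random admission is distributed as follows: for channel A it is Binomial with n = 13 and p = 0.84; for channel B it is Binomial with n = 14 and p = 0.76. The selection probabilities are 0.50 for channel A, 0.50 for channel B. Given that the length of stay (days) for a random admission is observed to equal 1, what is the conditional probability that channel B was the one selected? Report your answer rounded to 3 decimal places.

Likelihoods P(X=1 | ·): A: 3.07371e-09; B: 9.32584e-08.
Posterior ∝ prior × likelihood. Numerator for B: 0.5·9.32584e-08 = 4.66292e-08.
Normalizing constant: 0.5·3.07371e-09 + 0.5·9.32584e-08 = 4.8166e-08.
P(B | observation) = 4.66292e-08 / 4.8166e-08 = 0.968093.

0.968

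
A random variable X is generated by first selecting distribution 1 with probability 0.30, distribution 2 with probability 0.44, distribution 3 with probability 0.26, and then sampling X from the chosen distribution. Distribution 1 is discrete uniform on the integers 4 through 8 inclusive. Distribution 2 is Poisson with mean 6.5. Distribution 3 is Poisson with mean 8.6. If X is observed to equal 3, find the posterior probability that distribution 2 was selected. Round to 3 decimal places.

0.856

Likelihoods P(X=3 | ·): 1: 0; 2: 0.0688137; 3: 0.0195169.
Posterior ∝ prior × likelihood. Numerator for 2: 0.44·0.0688137 = 0.030278.
Normalizing constant: 0.3·0 + 0.44·0.0688137 + 0.26·0.0195169 = 0.0353524.
P(2 | observation) = 0.030278 / 0.0353524 = 0.856462.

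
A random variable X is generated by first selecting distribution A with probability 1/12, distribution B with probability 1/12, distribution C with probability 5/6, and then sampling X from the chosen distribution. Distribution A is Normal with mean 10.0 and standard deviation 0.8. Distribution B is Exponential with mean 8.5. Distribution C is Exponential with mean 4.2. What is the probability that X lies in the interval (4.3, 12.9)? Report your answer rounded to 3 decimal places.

Conditional on each component, P(4.3 < X < 12.9): A: 0.999856; B: 0.383746; C: 0.312869.
By total probability, P(4.3 < X < 12.9) = 0.0833333·0.999856 + 0.0833333·0.383746 + 0.833333·0.312869 = 0.376024.

0.376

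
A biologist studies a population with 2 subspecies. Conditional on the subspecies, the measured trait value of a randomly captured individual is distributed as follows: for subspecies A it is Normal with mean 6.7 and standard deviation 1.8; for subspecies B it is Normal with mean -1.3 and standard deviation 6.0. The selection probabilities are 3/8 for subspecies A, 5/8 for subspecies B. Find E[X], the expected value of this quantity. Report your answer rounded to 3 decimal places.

Component means — A: 6.7; B: -1.3.
E[X] = 0.375·6.7 + 0.625·-1.3 = 1.7.

1.700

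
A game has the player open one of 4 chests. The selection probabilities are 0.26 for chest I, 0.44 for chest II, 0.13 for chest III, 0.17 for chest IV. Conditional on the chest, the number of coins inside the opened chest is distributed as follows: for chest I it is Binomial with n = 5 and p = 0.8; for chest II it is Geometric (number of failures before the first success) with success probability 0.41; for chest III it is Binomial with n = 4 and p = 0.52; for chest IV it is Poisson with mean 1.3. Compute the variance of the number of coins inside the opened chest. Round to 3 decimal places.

Per component, I: μ=4, E[X²]=16.8; II: μ=1.43902, E[X²]=5.58061; III: μ=2.08, E[X²]=5.3248; IV: μ=1.3, E[X²]=2.99.
E[X] = 0.26·4 + 0.44·1.43902 + 0.13·2.08 + 0.17·1.3 = 2.16457.
E[X²] = 0.26·16.8 + 0.44·5.58061 + 0.13·5.3248 + 0.17·2.99 = 8.02399.
Var(X) = E[X²] − (E[X])² = 8.02399 − 4.68537 = 3.33862.

3.339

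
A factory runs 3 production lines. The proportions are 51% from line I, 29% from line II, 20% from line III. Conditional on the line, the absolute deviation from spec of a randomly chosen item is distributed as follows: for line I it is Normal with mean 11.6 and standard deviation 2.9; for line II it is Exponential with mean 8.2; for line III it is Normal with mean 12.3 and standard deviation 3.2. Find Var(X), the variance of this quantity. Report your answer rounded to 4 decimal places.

28.5714

Per component, I: μ=11.6, E[X²]=142.97; II: μ=8.2, E[X²]=134.48; III: μ=12.3, E[X²]=161.53.
E[X] = 0.51·11.6 + 0.29·8.2 + 0.2·12.3 = 10.754.
E[X²] = 0.51·142.97 + 0.29·134.48 + 0.2·161.53 = 144.22.
Var(X) = E[X²] − (E[X])² = 144.22 − 115.649 = 28.5714.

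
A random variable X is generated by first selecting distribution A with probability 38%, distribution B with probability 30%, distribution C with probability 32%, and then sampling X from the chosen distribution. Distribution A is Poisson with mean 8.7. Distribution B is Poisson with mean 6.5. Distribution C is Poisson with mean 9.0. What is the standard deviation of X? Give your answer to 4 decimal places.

3.0494

Per component, A: μ=8.7, E[X²]=84.39; B: μ=6.5, E[X²]=48.75; C: μ=9, E[X²]=90.
E[X] = 0.38·8.7 + 0.3·6.5 + 0.32·9 = 8.136.
E[X²] = 0.38·84.39 + 0.3·48.75 + 0.32·90 = 75.4932.
Var(X) = E[X²] − (E[X])² = 75.4932 − 66.1945 = 9.2987.
SD(X) = √9.2987 = 3.04938.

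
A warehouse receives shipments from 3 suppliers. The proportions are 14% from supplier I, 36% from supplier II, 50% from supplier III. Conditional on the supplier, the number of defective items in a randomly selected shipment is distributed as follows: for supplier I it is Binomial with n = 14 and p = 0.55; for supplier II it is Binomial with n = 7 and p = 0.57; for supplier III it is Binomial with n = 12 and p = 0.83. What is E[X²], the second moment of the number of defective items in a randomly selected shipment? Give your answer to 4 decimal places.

For each component E[X²] = Var + (mean)², giving I: 62.755; II: 17.6358; III: 100.895.
Overall E[X²] = 0.14·62.755 + 0.36·17.6358 + 0.5·100.895 = 65.582.

65.5820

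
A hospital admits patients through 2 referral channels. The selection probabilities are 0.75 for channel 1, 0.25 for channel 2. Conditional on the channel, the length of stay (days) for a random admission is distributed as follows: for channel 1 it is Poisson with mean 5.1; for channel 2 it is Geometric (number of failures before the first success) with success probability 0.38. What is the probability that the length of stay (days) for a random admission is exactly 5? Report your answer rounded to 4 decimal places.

0.1402

Conditional on each channel, P(X = 5): 1: 0.175294; 2: 0.034813.
By total probability, P(X = 5) = 0.75·0.175294 + 0.25·0.034813 = 0.140174.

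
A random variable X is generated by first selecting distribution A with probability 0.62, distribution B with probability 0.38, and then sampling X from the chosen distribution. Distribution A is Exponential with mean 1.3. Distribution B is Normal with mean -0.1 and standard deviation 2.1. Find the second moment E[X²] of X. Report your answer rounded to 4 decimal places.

3.7752

For each component E[X²] = Var + (mean)², giving A: 3.38; B: 4.42.
Overall E[X²] = 0.62·3.38 + 0.38·4.42 = 3.7752.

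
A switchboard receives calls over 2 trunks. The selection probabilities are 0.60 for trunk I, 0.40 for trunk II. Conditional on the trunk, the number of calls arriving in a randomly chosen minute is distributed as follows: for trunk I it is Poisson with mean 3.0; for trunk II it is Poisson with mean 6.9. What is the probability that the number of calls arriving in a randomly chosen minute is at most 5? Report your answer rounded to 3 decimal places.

Conditional on each trunk, P(X ≤ 5): I: 0.916082; II: 0.313662.
By total probability, P(X ≤ 5) = 0.6·0.916082 + 0.4·0.313662 = 0.675114.

0.675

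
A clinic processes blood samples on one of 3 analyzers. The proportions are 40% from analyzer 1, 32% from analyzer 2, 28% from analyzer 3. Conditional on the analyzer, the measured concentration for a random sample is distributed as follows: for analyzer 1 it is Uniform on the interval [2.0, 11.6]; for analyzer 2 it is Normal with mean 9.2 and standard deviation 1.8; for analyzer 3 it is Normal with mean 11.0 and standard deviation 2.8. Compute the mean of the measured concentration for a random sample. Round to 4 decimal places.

8.7440

Component means — 1: 6.8; 2: 9.2; 3: 11.
E[X] = 0.4·6.8 + 0.32·9.2 + 0.28·11 = 8.744.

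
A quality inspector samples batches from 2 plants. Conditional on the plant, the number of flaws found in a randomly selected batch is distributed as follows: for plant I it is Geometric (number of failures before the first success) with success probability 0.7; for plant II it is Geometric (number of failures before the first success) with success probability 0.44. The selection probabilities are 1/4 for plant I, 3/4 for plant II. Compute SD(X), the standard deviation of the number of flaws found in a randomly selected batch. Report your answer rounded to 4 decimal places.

Per component, I: μ=0.428571, E[X²]=0.795918; II: μ=1.27273, E[X²]=4.5124.
E[X] = 0.25·0.428571 + 0.75·1.27273 = 1.06169.
E[X²] = 0.25·0.795918 + 0.75·4.5124 = 3.58328.
Var(X) = E[X²] − (E[X])² = 3.58328 − 1.12718 = 2.4561.
SD(X) = √2.4561 = 1.56719.

1.5672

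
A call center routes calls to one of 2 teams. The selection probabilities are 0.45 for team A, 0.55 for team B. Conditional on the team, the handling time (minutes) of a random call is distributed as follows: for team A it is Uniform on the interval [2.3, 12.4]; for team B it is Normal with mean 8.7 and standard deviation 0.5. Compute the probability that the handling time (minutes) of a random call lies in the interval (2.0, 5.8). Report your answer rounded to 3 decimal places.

Conditional on each team, P(2.0 < X < 5.8): A: 0.346535; B: 3.31575e-09.
By total probability, P(2.0 < X < 5.8) = 0.45·0.346535 + 0.55·3.31575e-09 = 0.155941.

0.156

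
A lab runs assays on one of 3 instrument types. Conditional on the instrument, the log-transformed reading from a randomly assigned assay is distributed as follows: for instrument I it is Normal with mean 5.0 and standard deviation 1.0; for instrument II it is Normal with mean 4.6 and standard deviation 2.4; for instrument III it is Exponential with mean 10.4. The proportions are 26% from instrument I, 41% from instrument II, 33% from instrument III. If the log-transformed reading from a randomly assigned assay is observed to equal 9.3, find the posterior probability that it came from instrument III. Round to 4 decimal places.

Likelihoods f(9.3 | ·): I: 3.85352e-05; II: 0.02443; III: 0.0393194.
Posterior ∝ prior × likelihood. Numerator for III: 0.33·0.0393194 = 0.0129754.
Normalizing constant: 0.26·3.85352e-05 + 0.41·0.02443 + 0.33·0.0393194 = 0.0230017.
P(III | observation) = 0.0129754 / 0.0230017 = 0.564106.

0.5641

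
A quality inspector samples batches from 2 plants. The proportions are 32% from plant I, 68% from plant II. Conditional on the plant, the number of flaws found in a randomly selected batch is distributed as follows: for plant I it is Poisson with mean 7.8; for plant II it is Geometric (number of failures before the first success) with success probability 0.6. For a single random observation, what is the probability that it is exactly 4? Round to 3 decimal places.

0.031

Conditional on each plant, P(X = 4): I: 0.0631932; II: 0.01536.
By total probability, P(X = 4) = 0.32·0.0631932 + 0.68·0.01536 = 0.0306666.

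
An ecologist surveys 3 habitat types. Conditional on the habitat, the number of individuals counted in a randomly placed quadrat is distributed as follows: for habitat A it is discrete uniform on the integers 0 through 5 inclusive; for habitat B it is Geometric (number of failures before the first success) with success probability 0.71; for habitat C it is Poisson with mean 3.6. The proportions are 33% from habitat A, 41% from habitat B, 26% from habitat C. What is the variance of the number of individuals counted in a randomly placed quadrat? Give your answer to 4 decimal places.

Per component, A: μ=2.5, E[X²]=9.16667; B: μ=0.408451, E[X²]=0.742115; C: μ=3.6, E[X²]=16.56.
E[X] = 0.33·2.5 + 0.41·0.408451 + 0.26·3.6 = 1.92846.
E[X²] = 0.33·9.16667 + 0.41·0.742115 + 0.26·16.56 = 7.63487.
Var(X) = E[X²] − (E[X])² = 7.63487 − 3.71898 = 3.91589.

3.9159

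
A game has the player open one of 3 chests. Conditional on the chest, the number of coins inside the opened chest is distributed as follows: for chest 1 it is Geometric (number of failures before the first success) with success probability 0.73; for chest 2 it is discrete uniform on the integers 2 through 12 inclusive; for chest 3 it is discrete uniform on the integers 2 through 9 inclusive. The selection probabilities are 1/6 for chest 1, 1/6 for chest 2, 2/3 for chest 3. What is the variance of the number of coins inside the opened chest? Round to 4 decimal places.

Per component, 1: μ=0.369863, E[X²]=0.64346; 2: μ=7, E[X²]=59; 3: μ=5.5, E[X²]=35.5.
E[X] = 0.166667·0.369863 + 0.166667·7 + 0.666667·5.5 = 4.89498.
E[X²] = 0.166667·0.64346 + 0.166667·59 + 0.666667·35.5 = 33.6072.
Var(X) = E[X²] − (E[X])² = 33.6072 − 23.9608 = 9.64644.

9.6464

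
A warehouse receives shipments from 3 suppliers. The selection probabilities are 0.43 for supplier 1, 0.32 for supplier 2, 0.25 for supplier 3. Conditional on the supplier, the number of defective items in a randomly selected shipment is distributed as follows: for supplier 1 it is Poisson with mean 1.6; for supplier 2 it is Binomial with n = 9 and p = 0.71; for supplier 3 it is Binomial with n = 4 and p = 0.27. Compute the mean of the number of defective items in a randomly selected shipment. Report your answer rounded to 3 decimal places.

3.003

Component means — 1: 1.6; 2: 6.39; 3: 1.08.
E[X] = 0.43·1.6 + 0.32·6.39 + 0.25·1.08 = 3.0028.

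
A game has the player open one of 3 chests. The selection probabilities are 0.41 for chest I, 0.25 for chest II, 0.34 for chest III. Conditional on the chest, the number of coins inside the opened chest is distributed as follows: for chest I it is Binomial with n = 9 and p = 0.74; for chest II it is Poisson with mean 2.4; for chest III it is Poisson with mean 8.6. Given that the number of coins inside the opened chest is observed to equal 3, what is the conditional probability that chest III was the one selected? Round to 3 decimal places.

Likelihoods P(X=3 | ·): I: 0.0105151; II: 0.209014; III: 0.0195169.
Posterior ∝ prior × likelihood. Numerator for III: 0.34·0.0195169 = 0.00663576.
Normalizing constant: 0.41·0.0105151 + 0.25·0.209014 + 0.34·0.0195169 = 0.0632005.
P(III | observation) = 0.00663576 / 0.0632005 = 0.104995.

0.105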